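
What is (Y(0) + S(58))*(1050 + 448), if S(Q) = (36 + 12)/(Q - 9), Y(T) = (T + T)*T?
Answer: 10272/7 ≈ 1467.4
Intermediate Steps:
Y(T) = 2*T² (Y(T) = (2*T)*T = 2*T²)
S(Q) = 48/(-9 + Q)
(Y(0) + S(58))*(1050 + 448) = (2*0² + 48/(-9 + 58))*(1050 + 448) = (2*0 + 48/49)*1498 = (0 + 48*(1/49))*1498 = (0 + 48/49)*1498 = (48/49)*1498 = 10272/7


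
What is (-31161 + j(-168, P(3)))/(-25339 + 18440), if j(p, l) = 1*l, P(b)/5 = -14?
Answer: 31231/6899 ≈ 4.5269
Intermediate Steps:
P(b) = -70 (P(b) = 5*(-14) = -70)
j(p, l) = l
(-31161 + j(-168, P(3)))/(-25339 + 18440) = (-31161 - 70)/(-25339 + 18440) = -31231/(-6899) = -31231*(-1/6899) = 31231/6899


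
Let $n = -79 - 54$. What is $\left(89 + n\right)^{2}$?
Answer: $1936$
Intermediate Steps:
$n = -133$
$\left(89 + n\right)^{2} = \left(89 - 133\right)^{2} = \left(-44\right)^{2} = 1936$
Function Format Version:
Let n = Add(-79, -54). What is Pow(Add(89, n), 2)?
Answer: 1936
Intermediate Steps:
n = -133
Pow(Add(89, n), 2) = Pow(Add(89, -133), 2) = Pow(-44, 2) = 1936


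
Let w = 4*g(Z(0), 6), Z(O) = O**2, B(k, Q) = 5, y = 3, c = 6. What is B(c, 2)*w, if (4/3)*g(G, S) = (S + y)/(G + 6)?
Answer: 45/2 ≈ 22.500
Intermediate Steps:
g(G, S) = 3*(3 + S)/(4*(6 + G)) (g(G, S) = 3*((S + 3)/(G + 6))/4 = 3*((3 + S)/(6 + G))/4 = 3*(3 + S)/(4*(6 + G)))
w = 9/2 (w = 4*(3*(3 + 6)/(4*(6 + 0**2))) = 4*((3/4)*9/(6 + 0)) = 4*((3/4)*9/6) = 4*((3/4)*(1/6)*9) = 4*(9/8) = 9/2 ≈ 4.5000)
B(c, 2)*w = 5*(9/2) = 45/2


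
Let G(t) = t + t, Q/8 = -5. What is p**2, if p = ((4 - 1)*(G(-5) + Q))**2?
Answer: 506250000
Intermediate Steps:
Q = -40 (Q = 8*(-5) = -40)
G(t) = 2*t
p = 22500 (p = ((4 - 1)*(2*(-5) - 40))**2 = (3*(-10 - 40))**2 = (3*(-50))**2 = (-150)**2 = 22500)
p**2 = 22500**2 = 506250000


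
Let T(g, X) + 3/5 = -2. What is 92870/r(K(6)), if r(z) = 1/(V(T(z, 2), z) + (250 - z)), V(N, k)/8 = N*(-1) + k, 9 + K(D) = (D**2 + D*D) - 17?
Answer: 55053336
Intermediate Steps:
K(D) = -26 + 2*D**2 (K(D) = -9 + ((D**2 + D*D) - 17) = -9 + ((D**2 + D**2) - 17) = -9 + (2*D**2 - 17) = -9 + (-17 + 2*D**2) = -26 + 2*D**2)
T(g, X) = -13/5 (T(g, X) = -3/5 - 2 = -13/5)
V(N, k) = -8*N + 8*k (V(N, k) = 8*(N*(-1) + k) = 8*(-N + k) = 8*(k - N) = -8*N + 8*k)
r(z) = 1/(1354/5 + 7*z) (r(z) = 1/((-8*(-13/5) + 8*z) + (250 - z)) = 1/((104/5 + 8*z) + (250 - z)) = 1/(1354/5 + 7*z))
92870/r(K(6)) = 92870/((5/(1354 + 35*(-26 + 2*6**2)))) = 92870/((5/(1354 + 35*(-26 + 2*36)))) = 92870/((5/(1354 + 35*(-26 + 72)))) = 92870/((5/(1354 + 35*46))) = 92870/((5/(1354 + 1610))) = 92870/((5/2964)) = 92870/((5*(1/2964))) = 92870/(5/2964) = 92870*(2964/5) = 55053336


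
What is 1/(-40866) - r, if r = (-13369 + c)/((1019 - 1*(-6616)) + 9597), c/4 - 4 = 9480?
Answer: -167328709/117367152 ≈ -1.4257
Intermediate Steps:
c = 37936 (c = 16 + 4*9480 = 16 + 37920 = 37936)
r = 8189/5744 (r = (-13369 + 37936)/((1019 - 1*(-6616)) + 9597) = 24567/((1019 + 6616) + 9597) = 24567/(7635 + 9597) = 24567/17232 = 24567*(1/17232) = 8189/5744 ≈ 1.4257)
1/(-40866) - r = 1/(-40866) - 1*8189/5744 = -1/40866 - 8189/5744 = -167328709/117367152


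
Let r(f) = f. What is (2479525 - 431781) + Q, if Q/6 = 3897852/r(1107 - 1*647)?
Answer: 241337338/115 ≈ 2.0986e+6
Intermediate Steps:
Q = 5846778/115 (Q = 6*(3897852/(1107 - 1*647)) = 6*(3897852/(1107 - 647)) = 6*(3897852/460) = 6*(3897852*(1/460)) = 6*(974463/115) = 5846778/115 ≈ 50842.)
(2479525 - 431781) + Q = (2479525 - 431781) + 5846778/115 = 2047744 + 5846778/115 = 241337338/115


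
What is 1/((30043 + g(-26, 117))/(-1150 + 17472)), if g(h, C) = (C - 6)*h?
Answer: 16322/27157 ≈ 0.60102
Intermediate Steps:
g(h, C) = h*(-6 + C) (g(h, C) = (-6 + C)*h = h*(-6 + C))
1/((30043 + g(-26, 117))/(-1150 + 17472)) = 1/((30043 - 26*(-6 + 117))/(-1150 + 17472)) = 1/((30043 - 26*111)/16322) = 1/((30043 - 2886)*(1/16322)) = 1/(27157*(1/16322)) = 1/(27157/16322) = 16322/27157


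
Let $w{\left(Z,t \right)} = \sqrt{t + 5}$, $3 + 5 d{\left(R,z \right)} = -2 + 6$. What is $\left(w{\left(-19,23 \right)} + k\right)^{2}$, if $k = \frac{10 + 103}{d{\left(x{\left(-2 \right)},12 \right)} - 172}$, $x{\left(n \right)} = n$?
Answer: $\frac{20979893}{737881} - \frac{2260 \sqrt{7}}{859} \approx 21.472$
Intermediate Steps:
$d{\left(R,z \right)} = \frac{1}{5}$ ($d{\left(R,z \right)} = - \frac{3}{5} + \frac{-2 + 6}{5} = - \frac{3}{5} + \frac{1}{5} \cdot 4 = - \frac{3}{5} + \frac{4}{5} = \frac{1}{5}$)
$w{\left(Z,t \right)} = \sqrt{5 + t}$
$k = - \frac{565}{859}$ ($k = \frac{10 + 103}{\frac{1}{5} - 172} = \frac{113}{- \frac{859}{5}} = 113 \left(- \frac{5}{859}\right) = - \frac{565}{859} \approx -0.65774$)
$\left(w{\left(-19,23 \right)} + k\right)^{2} = \left(\sqrt{5 + 23} - \frac{565}{859}\right)^{2} = \left(\sqrt{28} - \frac{565}{859}\right)^{2} = \left(2 \sqrt{7} - \frac{565}{859}\right)^{2} = \left(- \frac{565}{859} + 2 \sqrt{7}\right)^{2}$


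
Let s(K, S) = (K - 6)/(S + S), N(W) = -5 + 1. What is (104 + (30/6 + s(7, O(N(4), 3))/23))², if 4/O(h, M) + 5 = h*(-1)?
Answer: 402203025/33856 ≈ 11880.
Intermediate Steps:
N(W) = -4
O(h, M) = 4/(-5 - h) (O(h, M) = 4/(-5 + h*(-1)) = 4/(-5 - h))
s(K, S) = (-6 + K)/(2*S) (s(K, S) = (-6 + K)/((2*S)) = (-6 + K)*(1/(2*S)) = (-6 + K)/(2*S))
(104 + (30/6 + s(7, O(N(4), 3))/23))² = (104 + (30/6 + ((-6 + 7)/(2*((-4/(5 - 4)))))/23))² = (104 + (30*(⅙) + ((½)*1/(-4/1))*(1/23)))² = (104 + (5 + ((½)*1/(-4*1))*(1/23)))² = (104 + (5 + ((½)*1/(-4))*(1/23)))² = (104 + (5 + ((½)*(-¼)*1)*(1/23)))² = (104 + (5 - ⅛*1/23))² = (104 + (5 - 1/184))² = (104 + 919/184)² = (20055/184)² = 402203025/33856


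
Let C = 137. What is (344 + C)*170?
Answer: 81770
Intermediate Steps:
(344 + C)*170 = (344 + 137)*170 = 481*170 = 81770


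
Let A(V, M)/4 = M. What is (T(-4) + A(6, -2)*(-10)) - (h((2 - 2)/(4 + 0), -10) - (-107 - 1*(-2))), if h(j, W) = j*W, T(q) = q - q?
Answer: -25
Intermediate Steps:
A(V, M) = 4*M
T(q) = 0
h(j, W) = W*j
(T(-4) + A(6, -2)*(-10)) - (h((2 - 2)/(4 + 0), -10) - (-107 - 1*(-2))) = (0 + (4*(-2))*(-10)) - (-10*(2 - 2)/(4 + 0) - (-107 - 1*(-2))) = (0 - 8*(-10)) - (-0/4 - (-107 + 2)) = (0 + 80) - (-0/4 - 1*(-105)) = 80 - (-10*0 + 105) = 80 - (0 + 105) = 80 - 1*105 = 80 - 105 = -25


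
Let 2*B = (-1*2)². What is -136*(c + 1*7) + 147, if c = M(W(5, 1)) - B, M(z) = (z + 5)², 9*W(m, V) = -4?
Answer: -271789/81 ≈ -3355.4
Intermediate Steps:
W(m, V) = -4/9 (W(m, V) = (⅑)*(-4) = -4/9)
B = 2 (B = (-1*2)²/2 = (½)*(-2)² = (½)*4 = 2)
M(z) = (5 + z)²
c = 1519/81 (c = (5 - 4/9)² - 1*2 = (41/9)² - 2 = 1681/81 - 2 = 1519/81 ≈ 18.753)
-136*(c + 1*7) + 147 = -136*(1519/81 + 1*7) + 147 = -136*(1519/81 + 7) + 147 = -136*2086/81 + 147 = -283696/81 + 147 = -271789/81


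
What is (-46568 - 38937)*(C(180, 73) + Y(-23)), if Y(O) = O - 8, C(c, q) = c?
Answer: -12740245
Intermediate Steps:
Y(O) = -8 + O
(-46568 - 38937)*(C(180, 73) + Y(-23)) = (-46568 - 38937)*(180 + (-8 - 23)) = -85505*(180 - 31) = -85505*149 = -12740245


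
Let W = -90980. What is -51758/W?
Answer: 25879/45490 ≈ 0.56889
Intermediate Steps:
-51758/W = -51758/(-90980) = -51758*(-1/90980) = 25879/45490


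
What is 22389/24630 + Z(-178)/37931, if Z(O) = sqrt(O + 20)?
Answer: 7463/8210 + I*sqrt(158)/37931 ≈ 0.90901 + 0.00033139*I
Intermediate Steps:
Z(O) = sqrt(20 + O)
22389/24630 + Z(-178)/37931 = 22389/24630 + sqrt(20 - 178)/37931 = 22389*(1/24630) + sqrt(-158)*(1/37931) = 7463/8210 + (I*sqrt(158))*(1/37931) = 7463/8210 + I*sqrt(158)/37931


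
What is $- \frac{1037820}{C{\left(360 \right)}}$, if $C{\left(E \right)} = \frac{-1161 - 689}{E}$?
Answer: $\frac{7472304}{37} \approx 2.0195 \cdot 10^{5}$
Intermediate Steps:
$C{\left(E \right)} = - \frac{1850}{E}$ ($C{\left(E \right)} = \frac{-1161 - 689}{E} = - \frac{1850}{E}$)
$- \frac{1037820}{C{\left(360 \right)}} = - \frac{1037820}{\left(-1850\right) \frac{1}{360}} = - \frac{1037820}{- \frac{185}{36}} = \left(-1037820\right) \left(- \frac{36}{185}\right) = \frac{7472304}{37}$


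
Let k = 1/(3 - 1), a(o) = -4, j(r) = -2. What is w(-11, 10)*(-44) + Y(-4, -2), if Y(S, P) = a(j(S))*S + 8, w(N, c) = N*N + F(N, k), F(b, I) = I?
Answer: -5322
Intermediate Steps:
k = ½ (k = 1/2 = ½ ≈ 0.50000)
w(N, c) = ½ + N² (w(N, c) = N*N + ½ = N² + ½ = ½ + N²)
Y(S, P) = 8 - 4*S (Y(S, P) = -4*S + 8 = 8 - 4*S)
w(-11, 10)*(-44) + Y(-4, -2) = (½ + (-11)²)*(-44) + (8 - 4*(-4)) = (½ + 121)*(-44) + (8 + 16) = (243/2)*(-44) + 24 = -5346 + 24 = -5322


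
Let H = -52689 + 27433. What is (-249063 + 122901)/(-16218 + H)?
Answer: 63081/20737 ≈ 3.0420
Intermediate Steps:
H = -25256
(-249063 + 122901)/(-16218 + H) = (-249063 + 122901)/(-16218 - 25256) = -126162/(-41474) = -126162*(-1/41474) = 63081/20737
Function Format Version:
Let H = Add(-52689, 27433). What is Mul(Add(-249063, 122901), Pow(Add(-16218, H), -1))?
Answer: Rational(63081, 20737) ≈ 3.0420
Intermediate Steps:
H = -25256
Mul(Add(-249063, 122901), Pow(Add(-16218, H), -1)) = Mul(Add(-249063, 122901), Pow(Add(-16218, -25256), -1)) = Mul(-126162, Pow(-41474, -1)) = Mul(-126162, Rational(-1, 41474)) = Rational(63081, 20737)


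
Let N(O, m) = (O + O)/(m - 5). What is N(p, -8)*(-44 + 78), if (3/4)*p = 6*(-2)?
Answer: 1088/13 ≈ 83.692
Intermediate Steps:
p = -16 (p = 4*(6*(-2))/3 = (4/3)*(-12) = -16)
N(O, m) = 2*O/(-5 + m) (N(O, m) = (2*O)/(-5 + m) = 2*O/(-5 + m))
N(p, -8)*(-44 + 78) = (2*(-16)/(-5 - 8))*(-44 + 78) = (2*(-16)/(-13))*34 = (2*(-16)*(-1/13))*34 = (32/13)*34 = 1088/13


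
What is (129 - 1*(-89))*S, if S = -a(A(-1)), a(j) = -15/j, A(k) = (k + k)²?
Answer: 1635/2 ≈ 817.50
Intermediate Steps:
A(k) = 4*k² (A(k) = (2*k)² = 4*k²)
S = 15/4 (S = -(-15)/(4*(-1)²) = -(-15)/(4*1) = -(-15)/4 = -1*(-15/4) = 15/4 ≈ 3.7500)
(129 - 1*(-89))*S = (129 - 1*(-89))*(15/4) = (129 + 89)*(15/4) = 218*(15/4) = 1635/2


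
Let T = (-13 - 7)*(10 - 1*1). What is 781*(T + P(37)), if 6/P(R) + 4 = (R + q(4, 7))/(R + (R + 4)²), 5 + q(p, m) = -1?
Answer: -969758328/6841 ≈ -1.4176e+5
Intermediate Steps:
q(p, m) = -6 (q(p, m) = -5 - 1 = -6)
P(R) = 6/(-4 + (-6 + R)/(R + (4 + R)²)) (P(R) = 6/(-4 + (R - 6)/(R + (R + 4)²)) = 6/(-4 + (-6 + R)/(R + (4 + R)²)))
T = -180 (T = -20*(10 - 1) = -20*9 = -180)
781*(T + P(37)) = 781*(-180 + 6*(-16 - 1*37² - 9*37)/(70 + 4*37² + 35*37)) = 781*(-180 + 6*(-16 - 1*1369 - 333)/(70 + 4*1369 + 1295)) = 781*(-180 + 6*(-16 - 1369 - 333)/(70 + 5476 + 1295)) = 781*(-180 + 6*(-1718)/6841) = 781*(-180 + 6*(1/6841)*(-1718)) = 781*(-180 - 10308/6841) = 781*(-1241688/6841) = -969758328/6841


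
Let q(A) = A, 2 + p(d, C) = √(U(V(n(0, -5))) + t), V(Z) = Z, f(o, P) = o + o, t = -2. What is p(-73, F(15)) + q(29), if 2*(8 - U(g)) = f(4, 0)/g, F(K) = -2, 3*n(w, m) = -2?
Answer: 27 + 2*√3 ≈ 30.464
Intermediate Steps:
f(o, P) = 2*o
n(w, m) = -⅔ (n(w, m) = (⅓)*(-2) = -⅔)
U(g) = 8 - 4/g (U(g) = 8 - 2*4/(2*g) = 8 - 4/g)
p(d, C) = -2 + 2*√3 (p(d, C) = -2 + √((8 - 4/(-⅔)) - 2) = -2 + √((8 - 4*(-3/2)) - 2) = -2 + √((8 + 6) - 2) = -2 + √(14 - 2) = -2 + √12 = -2 + 2*√3)
p(-73, F(15)) + q(29) = (-2 + 2*√3) + 29 = 27 + 2*√3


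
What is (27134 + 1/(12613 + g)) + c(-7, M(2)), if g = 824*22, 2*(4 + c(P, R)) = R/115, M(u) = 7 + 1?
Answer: 95910506029/3535215 ≈ 27130.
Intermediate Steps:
M(u) = 8
c(P, R) = -4 + R/230 (c(P, R) = -4 + (R/115)/2 = -4 + R/230)
g = 18128
(27134 + 1/(12613 + g)) + c(-7, M(2)) = (27134 + 1/(12613 + 18128)) + (-4 + (1/230)*8) = (27134 + 1/30741) + (-4 + 4/115) = (27134 + 1/30741) - 456/115 = 834126295/30741 - 456/115 = 95910506029/3535215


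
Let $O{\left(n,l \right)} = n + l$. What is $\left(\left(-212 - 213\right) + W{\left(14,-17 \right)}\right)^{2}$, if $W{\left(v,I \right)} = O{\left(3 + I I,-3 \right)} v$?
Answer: $13111641$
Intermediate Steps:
$O{\left(n,l \right)} = l + n$
$W{\left(v,I \right)} = v I^{2}$ ($W{\left(v,I \right)} = \left(-3 + \left(3 + I I\right)\right) v = \left(-3 + \left(3 + I^{2}\right)\right) v = I^{2} v = v I^{2}$)
$\left(\left(-212 - 213\right) + W{\left(14,-17 \right)}\right)^{2} = \left(\left(-212 - 213\right) + 14 \left(-17\right)^{2}\right)^{2} = \left(-425 + 14 \cdot 289\right)^{2} = \left(-425 + 4046\right)^{2} = 3621^{2} = 13111641$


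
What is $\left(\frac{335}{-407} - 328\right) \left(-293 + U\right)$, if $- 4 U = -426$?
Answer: $\frac{49918963}{814} \approx 61326.0$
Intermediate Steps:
$U = \frac{213}{2}$ ($U = \left(- \frac{1}{4}\right) \left(-426\right) = \frac{213}{2} \approx 106.5$)
$\left(\frac{335}{-407} - 328\right) \left(-293 + U\right) = \left(\frac{335}{-407} - 328\right) \left(-293 + \frac{213}{2}\right) = \left(335 \left(- \frac{1}{407}\right) - 328\right) \left(- \frac{373}{2}\right) = \left(- \frac{335}{407} - 328\right) \left(- \frac{373}{2}\right) = \left(- \frac{133831}{407}\right) \left(- \frac{373}{2}\right) = \frac{49918963}{814}$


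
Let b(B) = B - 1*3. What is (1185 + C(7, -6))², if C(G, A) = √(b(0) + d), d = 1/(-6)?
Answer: (7110 + I*√114)²/36 ≈ 1.4042e+6 + 4217.4*I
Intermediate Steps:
b(B) = -3 + B (b(B) = B - 3 = -3 + B)
d = -⅙ ≈ -0.16667
C(G, A) = I*√114/6 (C(G, A) = √((-3 + 0) - ⅙) = √(-3 - ⅙) = √(-19/6) = I*√114/6)
(1185 + C(7, -6))² = (1185 + I*√114/6)²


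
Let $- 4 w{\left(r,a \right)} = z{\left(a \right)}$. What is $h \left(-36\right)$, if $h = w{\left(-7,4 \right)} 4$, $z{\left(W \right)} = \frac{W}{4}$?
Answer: $36$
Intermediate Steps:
$z{\left(W \right)} = \frac{W}{4}$ ($z{\left(W \right)} = W \frac{1}{4} = \frac{W}{4}$)
$w{\left(r,a \right)} = - \frac{a}{16}$ ($w{\left(r,a \right)} = - \frac{\frac{1}{4} a}{4} = - \frac{a}{16}$)
$h = -1$ ($h = \left(- \frac{1}{16}\right) 4 \cdot 4 = \left(- \frac{1}{4}\right) 4 = -1$)
$h \left(-36\right) = \left(-1\right) \left(-36\right) = 36$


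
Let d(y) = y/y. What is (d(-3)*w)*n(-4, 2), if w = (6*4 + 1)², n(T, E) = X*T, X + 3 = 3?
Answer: 0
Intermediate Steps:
X = 0 (X = -3 + 3 = 0)
n(T, E) = 0 (n(T, E) = 0*T = 0)
d(y) = 1
w = 625 (w = (24 + 1)² = 25² = 625)
(d(-3)*w)*n(-4, 2) = (1*625)*0 = 625*0 = 0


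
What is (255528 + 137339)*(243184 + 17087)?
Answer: 102251886957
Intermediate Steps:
(255528 + 137339)*(243184 + 17087) = 392867*260271 = 102251886957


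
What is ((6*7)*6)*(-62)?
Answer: -15624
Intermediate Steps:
((6*7)*6)*(-62) = (42*6)*(-62) = 252*(-62) = -15624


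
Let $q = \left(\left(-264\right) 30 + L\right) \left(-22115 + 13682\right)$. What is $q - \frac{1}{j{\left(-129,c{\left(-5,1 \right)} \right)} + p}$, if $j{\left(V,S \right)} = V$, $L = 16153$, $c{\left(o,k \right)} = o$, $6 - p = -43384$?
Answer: $- \frac{3003563167030}{43261} \approx -6.9429 \cdot 10^{7}$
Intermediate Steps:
$p = 43390$ ($p = 6 - -43384 = 6 + 43384 = 43390$)
$q = -69428889$ ($q = \left(\left(-264\right) 30 + 16153\right) \left(-22115 + 13682\right) = \left(-7920 + 16153\right) \left(-8433\right) = 8233 \left(-8433\right) = -69428889$)
$q - \frac{1}{j{\left(-129,c{\left(-5,1 \right)} \right)} + p} = -69428889 - \frac{1}{-129 + 43390} = -69428889 - \frac{1}{43261} = - \frac{3003563167030}{43261}$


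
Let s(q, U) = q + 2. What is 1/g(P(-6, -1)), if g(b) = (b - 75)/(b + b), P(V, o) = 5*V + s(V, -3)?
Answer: 68/109 ≈ 0.62385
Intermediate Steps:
s(q, U) = 2 + q
P(V, o) = 2 + 6*V (P(V, o) = 5*V + (2 + V) = 2 + 6*V)
g(b) = (-75 + b)/(2*b) (g(b) = (-75 + b)/((2*b)) = (-75 + b)*(1/(2*b)) = (-75 + b)/(2*b))
1/g(P(-6, -1)) = 1/((-75 + (2 + 6*(-6)))/(2*(2 + 6*(-6)))) = 1/((-75 + (2 - 36))/(2*(2 - 36))) = 1/((1/2)*(-75 - 34)/(-34)) = 1/((1/2)*(-1/34)*(-109)) = 1/(109/68) = 68/109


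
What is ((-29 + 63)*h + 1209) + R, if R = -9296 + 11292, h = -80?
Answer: 485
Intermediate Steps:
R = 1996
((-29 + 63)*h + 1209) + R = ((-29 + 63)*(-80) + 1209) + 1996 = (34*(-80) + 1209) + 1996 = (-2720 + 1209) + 1996 = -1511 + 1996 = 485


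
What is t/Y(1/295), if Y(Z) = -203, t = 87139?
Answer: -87139/203 ≈ -429.26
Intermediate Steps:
t/Y(1/295) = 87139/(-203) = 87139*(-1/203) = -87139/203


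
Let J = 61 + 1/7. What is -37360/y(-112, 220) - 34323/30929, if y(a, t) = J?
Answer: -2025810581/3309403 ≈ -612.14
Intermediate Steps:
J = 428/7 (J = 61 + 1/7 = 428/7 ≈ 61.143)
y(a, t) = 428/7
-37360/y(-112, 220) - 34323/30929 = -37360/428/7 - 34323/30929 = -37360*7/428 - 34323*1/30929 = -65380/107 - 34323/30929 = -2025810581/3309403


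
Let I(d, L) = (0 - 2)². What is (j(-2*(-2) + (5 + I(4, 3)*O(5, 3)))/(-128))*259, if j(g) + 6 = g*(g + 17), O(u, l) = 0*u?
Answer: -14763/32 ≈ -461.34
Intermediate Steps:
I(d, L) = 4 (I(d, L) = (-2)² = 4)
O(u, l) = 0
j(g) = -6 + g*(17 + g) (j(g) = -6 + g*(g + 17) = -6 + g*(17 + g))
(j(-2*(-2) + (5 + I(4, 3)*O(5, 3)))/(-128))*259 = ((-6 + (-2*(-2) + (5 + 4*0))² + 17*(-2*(-2) + (5 + 4*0)))/(-128))*259 = ((-6 + (4 + (5 + 0))² + 17*(4 + (5 + 0)))*(-1/128))*259 = ((-6 + (4 + 5)² + 17*(4 + 5))*(-1/128))*259 = ((-6 + 9² + 17*9)*(-1/128))*259 = ((-6 + 81 + 153)*(-1/128))*259 = (228*(-1/128))*259 = -57/32*259 = -14763/32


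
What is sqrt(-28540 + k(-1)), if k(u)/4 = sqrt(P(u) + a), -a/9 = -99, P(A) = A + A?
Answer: 2*sqrt(-7135 + sqrt(889)) ≈ 168.58*I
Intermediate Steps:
P(A) = 2*A
a = 891 (a = -9*(-99) = 891)
k(u) = 4*sqrt(891 + 2*u) (k(u) = 4*sqrt(2*u + 891) = 4*sqrt(891 + 2*u))
sqrt(-28540 + k(-1)) = sqrt(-28540 + 4*sqrt(891 + 2*(-1))) = sqrt(-28540 + 4*sqrt(891 - 2)) = sqrt(-28540 + 4*sqrt(889))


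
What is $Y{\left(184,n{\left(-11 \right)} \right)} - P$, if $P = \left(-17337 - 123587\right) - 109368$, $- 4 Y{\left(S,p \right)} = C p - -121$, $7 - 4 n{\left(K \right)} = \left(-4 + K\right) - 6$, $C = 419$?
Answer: $\frac{499057}{2} \approx 2.4953 \cdot 10^{5}$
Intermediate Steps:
$n{\left(K \right)} = \frac{17}{4} - \frac{K}{4}$ ($n{\left(K \right)} = \frac{7}{4} - \frac{\left(-4 + K\right) - 6}{4} = \frac{7}{4} - \frac{-10 + K}{4} = \frac{7}{4} - \left(- \frac{5}{2} + \frac{K}{4}\right) = \frac{17}{4} - \frac{K}{4}$)
$Y{\left(S,p \right)} = - \frac{121}{4} - \frac{419 p}{4}$ ($Y{\left(S,p \right)} = - \frac{419 p - -121}{4} = - \frac{419 p + \left(-9 + 130\right)}{4} = - \frac{419 p + 121}{4} = - \frac{121 + 419 p}{4} = - \frac{121}{4} - \frac{419 p}{4}$)
$P = -250292$ ($P = -140924 - 109368 = -250292$)
$Y{\left(184,n{\left(-11 \right)} \right)} - P = \left(- \frac{121}{4} - \frac{419 \left(\frac{17}{4} - - \frac{11}{4}\right)}{4}\right) - -250292 = \left(- \frac{121}{4} - \frac{419 \left(\frac{17}{4} + \frac{11}{4}\right)}{4}\right) + 250292 = \left(- \frac{121}{4} - \frac{2933}{4}\right) + 250292 = - \frac{1527}{2} + 250292 = \frac{499057}{2}$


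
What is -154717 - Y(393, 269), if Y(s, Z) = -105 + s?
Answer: -155005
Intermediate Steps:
-154717 - Y(393, 269) = -154717 - (-105 + 393) = -154717 - 1*288 = -154717 - 288 = -155005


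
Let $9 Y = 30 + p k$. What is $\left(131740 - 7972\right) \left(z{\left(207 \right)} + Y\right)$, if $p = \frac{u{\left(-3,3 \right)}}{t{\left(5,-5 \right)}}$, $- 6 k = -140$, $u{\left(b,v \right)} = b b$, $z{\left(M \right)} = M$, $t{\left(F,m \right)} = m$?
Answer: $25454952$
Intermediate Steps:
$u{\left(b,v \right)} = b^{2}$
$k = \frac{70}{3}$ ($k = \left(- \frac{1}{6}\right) \left(-140\right) = \frac{70}{3} \approx 23.333$)
$p = - \frac{9}{5}$ ($p = \frac{\left(-3\right)^{2}}{-5} = \left(- \frac{1}{5}\right) 9 = - \frac{9}{5} \approx -1.8$)
$Y = - \frac{4}{3}$ ($Y = \frac{30 - 42}{9} = \frac{1}{9} \left(-12\right) = - \frac{4}{3} \approx -1.3333$)
$\left(131740 - 7972\right) \left(z{\left(207 \right)} + Y\right) = \left(131740 - 7972\right) \left(207 - \frac{4}{3}\right) = 123768 \cdot \frac{617}{3} = 25454952$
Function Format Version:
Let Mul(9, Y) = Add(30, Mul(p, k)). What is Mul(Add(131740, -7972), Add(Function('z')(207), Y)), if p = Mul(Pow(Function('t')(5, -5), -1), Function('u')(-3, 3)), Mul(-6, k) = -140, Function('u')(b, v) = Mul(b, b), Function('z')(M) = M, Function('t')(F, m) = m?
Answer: 25454952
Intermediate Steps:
Function('u')(b, v) = Pow(b, 2)
k = Rational(70, 3) (k = Mul(Rational(-1, 6), -140) = Rational(70, 3) ≈ 23.333)
p = Rational(-9, 5) (p = Mul(Pow(-5, -1), Pow(-3, 2)) = Mul(Rational(-1, 5), 9) = Rational(-9, 5) ≈ -1.8000)
Y = Rational(-4, 3) (Y = Mul(Rational(1, 9), Add(30, Mul(Rational(-9, 5), Rational(70, 3)))) = Mul(Rational(1, 9), Add(30, -42)) = Mul(Rational(1, 9), -12) = Rational(-4, 3) ≈ -1.3333)
Mul(Add(131740, -7972), Add(Function('z')(207), Y)) = Mul(Add(131740, -7972), Add(207, Rational(-4, 3))) = Mul(123768, Rational(617, 3)) = 25454952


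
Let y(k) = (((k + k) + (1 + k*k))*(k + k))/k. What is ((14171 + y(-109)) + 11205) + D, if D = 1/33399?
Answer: 1626664897/33399 ≈ 48704.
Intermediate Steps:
y(k) = 2 + 2*k² + 4*k (y(k) = ((2*k + (1 + k²))*(2*k))/k = ((1 + k² + 2*k)*(2*k))/k = (2*k*(1 + k² + 2*k))/k = 2 + 2*k² + 4*k)
D = 1/33399 ≈ 2.9941e-5
((14171 + y(-109)) + 11205) + D = ((14171 + (2 + 2*(-109)² + 4*(-109))) + 11205) + 1/33399 = ((14171 + (2 + 2*11881 - 436)) + 11205) + 1/33399 = ((14171 + (2 + 23762 - 436)) + 11205) + 1/33399 = ((14171 + 23328) + 11205) + 1/33399 = (37499 + 11205) + 1/33399 = 48704 + 1/33399 = 1626664897/33399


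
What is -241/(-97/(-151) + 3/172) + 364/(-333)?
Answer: -2090568784/5706621 ≈ -366.34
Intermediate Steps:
-241/(-97/(-151) + 3/172) + 364/(-333) = -241/(-97*(-1/151) + 3*(1/172)) + 364*(-1/333) = -241/(97/151 + 3/172) - 364/333 = -241/17137/25972 - 364/333 = -241*25972/17137 - 364/333 = -6259252/17137 - 364/333 = -2090568784/5706621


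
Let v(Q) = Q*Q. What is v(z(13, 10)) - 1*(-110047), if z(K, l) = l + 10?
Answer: 110447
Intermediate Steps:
z(K, l) = 10 + l
v(Q) = Q²
v(z(13, 10)) - 1*(-110047) = (10 + 10)² - 1*(-110047) = 20² + 110047 = 400 + 110047 = 110447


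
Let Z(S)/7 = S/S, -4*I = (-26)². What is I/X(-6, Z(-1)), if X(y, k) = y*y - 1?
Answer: -169/35 ≈ -4.8286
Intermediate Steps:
I = -169 (I = -¼*(-26)² = -¼*676 = -169)
Z(S) = 7 (Z(S) = 7*(S/S) = 7*1 = 7)
X(y, k) = -1 + y² (X(y, k) = y² - 1 = -1 + y²)
I/X(-6, Z(-1)) = -169/(-1 + (-6)²) = -169/(-1 + 36) = -169/35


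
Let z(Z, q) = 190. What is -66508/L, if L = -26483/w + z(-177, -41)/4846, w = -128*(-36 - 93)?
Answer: 2660890372608/62599669 ≈ 42506.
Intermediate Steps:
w = 16512 (w = -128*(-129) = 16512)
L = -62599669/40008576 (L = -26483/16512 + 190/4846 = -26483*1/16512 + 190*(1/4846) = -26483/16512 + 95/2423 = -62599669/40008576 ≈ -1.5647)
-66508/L = -66508/(-62599669/40008576) = -66508*(-40008576/62599669) = 2660890372608/62599669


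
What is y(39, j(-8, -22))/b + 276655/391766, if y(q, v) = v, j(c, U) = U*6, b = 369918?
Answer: 17047991863/24153549198 ≈ 0.70582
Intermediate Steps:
j(c, U) = 6*U
y(39, j(-8, -22))/b + 276655/391766 = (6*(-22))/369918 + 276655/391766 = -132*1/369918 + 276655*(1/391766) = -22/61653 + 276655/391766 = 17047991863/24153549198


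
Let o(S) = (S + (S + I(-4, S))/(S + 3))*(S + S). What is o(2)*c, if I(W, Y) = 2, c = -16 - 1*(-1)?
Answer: -168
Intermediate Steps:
c = -15 (c = -16 + 1 = -15)
o(S) = 2*S*(S + (2 + S)/(3 + S)) (o(S) = (S + (S + 2)/(S + 3))*(S + S) = (S + (2 + S)/(3 + S))*(2*S) = 2*S*(S + (2 + S)/(3 + S)))
o(2)*c = (2*2*(2 + 2² + 4*2)/(3 + 2))*(-15) = (2*2*(2 + 4 + 8)/5)*(-15) = (2*2*(⅕)*14)*(-15) = (56/5)*(-15) = -168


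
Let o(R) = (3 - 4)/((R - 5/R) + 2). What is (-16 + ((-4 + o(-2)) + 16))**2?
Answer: 484/25 ≈ 19.360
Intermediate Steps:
o(R) = -1/(2 + R - 5/R) (o(R) = -1/((R - 5/R) + 2) = -1/(2 + R - 5/R))
(-16 + ((-4 + o(-2)) + 16))**2 = (-16 + ((-4 - 1*(-2)/(-5 + (-2)**2 + 2*(-2))) + 16))**2 = (-16 + ((-4 - 1*(-2)/(-5 + 4 - 4)) + 16))**2 = (-16 + ((-4 - 1*(-2)/(-5)) + 16))**2 = (-16 + ((-4 - 1*(-2)*(-1/5)) + 16))**2 = (-16 + ((-4 - 2/5) + 16))**2 = (-16 + (-22/5 + 16))**2 = (-16 + 58/5)**2 = (-22/5)**2 = 484/25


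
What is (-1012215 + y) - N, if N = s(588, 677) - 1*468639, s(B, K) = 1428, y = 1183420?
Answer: 638416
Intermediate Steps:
N = -467211 (N = 1428 - 1*468639 = 1428 - 468639 = -467211)
(-1012215 + y) - N = (-1012215 + 1183420) - 1*(-467211) = 171205 + 467211 = 638416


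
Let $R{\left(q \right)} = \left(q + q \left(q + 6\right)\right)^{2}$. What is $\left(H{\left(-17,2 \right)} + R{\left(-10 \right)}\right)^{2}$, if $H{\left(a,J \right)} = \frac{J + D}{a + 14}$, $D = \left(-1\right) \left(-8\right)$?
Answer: $\frac{7236100}{9} \approx 8.0401 \cdot 10^{5}$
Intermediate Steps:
$D = 8$
$H{\left(a,J \right)} = \frac{8 + J}{14 + a}$ ($H{\left(a,J \right)} = \frac{J + 8}{a + 14} = \frac{8 + J}{14 + a}$)
$R{\left(q \right)} = \left(q + q \left(6 + q\right)\right)^{2}$
$\left(H{\left(-17,2 \right)} + R{\left(-10 \right)}\right)^{2} = \left(\frac{8 + 2}{14 - 17} + \left(-10\right)^{2} \left(7 - 10\right)^{2}\right)^{2} = \left(\frac{1}{-3} \cdot 10 + 100 \left(-3\right)^{2}\right)^{2} = \left(\left(- \frac{1}{3}\right) 10 + 100 \cdot 9\right)^{2} = \left(- \frac{10}{3} + 900\right)^{2} = \left(\frac{2690}{3}\right)^{2} = \frac{7236100}{9}$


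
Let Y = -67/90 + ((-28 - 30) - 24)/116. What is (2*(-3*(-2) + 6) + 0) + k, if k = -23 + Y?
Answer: -589/1305 ≈ -0.45134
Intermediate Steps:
Y = -1894/1305 (Y = -67*1/90 + (-58 - 24)*(1/116) = -67/90 - 82*1/116 = -67/90 - 41/58 = -1894/1305 ≈ -1.4513)
k = -31909/1305 (k = -23 - 1894/1305 = -31909/1305 ≈ -24.451)
(2*(-3*(-2) + 6) + 0) + k = (2*(-3*(-2) + 6) + 0) - 31909/1305 = (2*(6 + 6) + 0) - 31909/1305 = (2*12 + 0) - 31909/1305 = (24 + 0) - 31909/1305 = 24 - 31909/1305 = -589/1305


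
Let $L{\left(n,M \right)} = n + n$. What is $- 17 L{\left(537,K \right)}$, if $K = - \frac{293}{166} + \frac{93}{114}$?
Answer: $-18258$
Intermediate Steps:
$K = - \frac{1497}{1577}$ ($K = \left(-293\right) \frac{1}{166} + 93 \cdot \frac{1}{114} = - \frac{293}{166} + \frac{31}{38} = - \frac{1497}{1577} \approx -0.94927$)
$L{\left(n,M \right)} = 2 n$
$- 17 L{\left(537,K \right)} = - 17 \cdot 2 \cdot 537 = \left(-17\right) 1074 = -18258$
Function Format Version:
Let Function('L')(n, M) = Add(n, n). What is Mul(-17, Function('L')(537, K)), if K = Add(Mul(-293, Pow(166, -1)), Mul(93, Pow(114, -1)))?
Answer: -18258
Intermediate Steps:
K = Rational(-1497, 1577) (K = Add(Mul(-293, Rational(1, 166)), Mul(93, Rational(1, 114))) = Add(Rational(-293, 166), Rational(31, 38)) = Rational(-1497, 1577) ≈ -0.94927)
Function('L')(n, M) = Mul(2, n)
Mul(-17, Function('L')(537, K)) = Mul(-17, Mul(2, 537)) = Mul(-17, 1074) = -18258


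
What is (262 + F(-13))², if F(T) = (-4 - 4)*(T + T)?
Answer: 220900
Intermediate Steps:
F(T) = -16*T
(262 + F(-13))² = (262 - 16*(-13))² = (262 + 208)² = 470² = 220900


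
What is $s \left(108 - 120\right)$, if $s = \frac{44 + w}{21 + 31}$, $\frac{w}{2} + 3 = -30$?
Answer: $\frac{66}{13} \approx 5.0769$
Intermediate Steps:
$w = -66$ ($w = -6 + 2 \left(-30\right) = -6 - 60 = -66$)
$s = - \frac{11}{26}$ ($s = \frac{44 - 66}{21 + 31} = - \frac{22}{52} = \left(-22\right) \frac{1}{52} = - \frac{11}{26} \approx -0.42308$)
$s \left(108 - 120\right) = - \frac{11 \left(108 - 120\right)}{26} = \left(- \frac{11}{26}\right) \left(-12\right) = \frac{66}{13}$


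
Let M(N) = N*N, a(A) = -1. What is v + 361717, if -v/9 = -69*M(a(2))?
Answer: 362338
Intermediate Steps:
M(N) = N**2
v = 621 (v = -(-621)*(-1)**2 = -(-621) = -9*(-69) = 621)
v + 361717 = 621 + 361717 = 362338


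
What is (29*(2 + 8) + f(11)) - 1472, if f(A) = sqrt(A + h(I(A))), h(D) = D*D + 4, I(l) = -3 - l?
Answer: -1182 + sqrt(211) ≈ -1167.5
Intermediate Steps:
h(D) = 4 + D**2 (h(D) = D**2 + 4 = 4 + D**2)
f(A) = sqrt(4 + A + (-3 - A)**2) (f(A) = sqrt(A + (4 + (-3 - A)**2)) = sqrt(4 + A + (-3 - A)**2))
(29*(2 + 8) + f(11)) - 1472 = (29*(2 + 8) + sqrt(4 + 11 + (3 + 11)**2)) - 1472 = (29*10 + sqrt(4 + 11 + 14**2)) - 1472 = (290 + sqrt(4 + 11 + 196)) - 1472 = (290 + sqrt(211)) - 1472 = -1182 + sqrt(211)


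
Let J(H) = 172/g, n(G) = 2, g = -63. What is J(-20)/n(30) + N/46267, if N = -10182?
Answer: -4620428/2914821 ≈ -1.5851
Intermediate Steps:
J(H) = -172/63 (J(H) = 172/(-63) = 172*(-1/63) = -172/63)
J(-20)/n(30) + N/46267 = -172/63/2 - 10182/46267 = -172/63*1/2 - 10182*1/46267 = -86/63 - 10182/46267 = -4620428/2914821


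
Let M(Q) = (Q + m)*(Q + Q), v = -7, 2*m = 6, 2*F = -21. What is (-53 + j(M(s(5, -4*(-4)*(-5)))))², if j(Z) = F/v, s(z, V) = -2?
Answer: 10609/4 ≈ 2652.3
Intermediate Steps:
F = -21/2 (F = (½)*(-21) = -21/2 ≈ -10.500)
m = 3 (m = (½)*6 = 3)
M(Q) = 2*Q*(3 + Q) (M(Q) = (Q + 3)*(Q + Q) = (3 + Q)*(2*Q) = 2*Q*(3 + Q))
j(Z) = 3/2 (j(Z) = -21/2/(-7) = -21/2*(-⅐) = 3/2)
(-53 + j(M(s(5, -4*(-4)*(-5)))))² = (-53 + 3/2)² = (-103/2)² = 10609/4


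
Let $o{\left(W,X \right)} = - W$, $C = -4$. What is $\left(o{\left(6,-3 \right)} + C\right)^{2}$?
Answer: $100$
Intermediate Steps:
$\left(o{\left(6,-3 \right)} + C\right)^{2} = \left(\left(-1\right) 6 - 4\right)^{2} = \left(-6 - 4\right)^{2} = \left(-10\right)^{2} = 100$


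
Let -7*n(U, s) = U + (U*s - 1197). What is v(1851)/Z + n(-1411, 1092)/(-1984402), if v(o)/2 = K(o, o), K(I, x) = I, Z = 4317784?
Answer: -1653182596963/14994383609044 ≈ -0.11025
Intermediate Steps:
v(o) = 2*o
n(U, s) = 171 - U/7 - U*s/7 (n(U, s) = -(U + (U*s - 1197))/7 = -(U + (-1197 + U*s))/7 = -(-1197 + U + U*s)/7 = 171 - U/7 - U*s/7)
v(1851)/Z + n(-1411, 1092)/(-1984402) = (2*1851)/4317784 + (171 - 1/7*(-1411) - 1/7*(-1411)*1092)/(-1984402) = 3702*(1/4317784) + (171 + 1411/7 + 220116)*(-1/1984402) = 1851/2158892 + (1543420/7)*(-1/1984402) = 1851/2158892 - 771710/6945407 = -1653182596963/14994383609044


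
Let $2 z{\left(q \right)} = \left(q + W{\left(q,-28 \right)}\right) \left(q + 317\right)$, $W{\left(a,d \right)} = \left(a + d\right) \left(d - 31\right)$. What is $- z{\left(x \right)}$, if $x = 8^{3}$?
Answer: $11624238$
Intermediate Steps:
$W{\left(a,d \right)} = \left(-31 + d\right) \left(a + d\right)$ ($W{\left(a,d \right)} = \left(a + d\right) \left(-31 + d\right) = \left(-31 + d\right) \left(a + d\right)$)
$x = 512$
$z{\left(q \right)} = \frac{\left(317 + q\right) \left(1652 - 58 q\right)}{2}$ ($z{\left(q \right)} = \frac{\left(q - \left(-868 - 784 + 31 q - q \left(-28\right)\right)\right) \left(q + 317\right)}{2} = \frac{\left(q + \left(784 - 31 q + 868 - 28 q\right)\right) \left(317 + q\right)}{2} = \frac{\left(q - \left(-1652 + 59 q\right)\right) \left(317 + q\right)}{2} = \frac{\left(1652 - 58 q\right) \left(317 + q\right)}{2} = \frac{\left(317 + q\right) \left(1652 - 58 q\right)}{2}$)
$- z{\left(x \right)} = - (261842 - 4283904 - 29 \cdot 512^{2}) = - (261842 - 4283904 - 7602176) = \left(-1\right) \left(-11624238\right) = 11624238$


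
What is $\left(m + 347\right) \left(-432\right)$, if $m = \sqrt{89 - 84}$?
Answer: $-149904 - 432 \sqrt{5} \approx -1.5087 \cdot 10^{5}$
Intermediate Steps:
$m = \sqrt{5} \approx 2.2361$
$\left(m + 347\right) \left(-432\right) = \left(\sqrt{5} + 347\right) \left(-432\right) = \left(347 + \sqrt{5}\right) \left(-432\right) = -149904 - 432 \sqrt{5}$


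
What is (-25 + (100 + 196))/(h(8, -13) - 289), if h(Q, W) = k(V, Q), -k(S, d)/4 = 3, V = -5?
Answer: -271/301 ≈ -0.90033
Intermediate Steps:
k(S, d) = -12 (k(S, d) = -4*3 = -12)
h(Q, W) = -12
(-25 + (100 + 196))/(h(8, -13) - 289) = (-25 + (100 + 196))/(-12 - 289) = (-25 + 296)/(-301) = -1/301*271 = -271/301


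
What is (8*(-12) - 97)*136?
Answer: -26248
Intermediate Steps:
(8*(-12) - 97)*136 = (-96 - 97)*136 = -193*136 = -26248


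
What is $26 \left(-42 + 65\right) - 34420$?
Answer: $-33822$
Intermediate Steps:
$26 \left(-42 + 65\right) - 34420 = 26 \cdot 23 - 34420 = 598 - 34420 = -33822$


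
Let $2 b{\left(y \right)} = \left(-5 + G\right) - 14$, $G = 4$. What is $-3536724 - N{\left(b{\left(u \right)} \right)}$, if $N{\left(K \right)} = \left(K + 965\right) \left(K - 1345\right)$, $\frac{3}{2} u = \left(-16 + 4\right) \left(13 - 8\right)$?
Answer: $- \frac{8966821}{4} \approx -2.2417 \cdot 10^{6}$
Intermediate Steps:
$u = -40$ ($u = \frac{2 \left(-16 + 4\right) \left(13 - 8\right)}{3} = \frac{2 \left(\left(-12\right) 5\right)}{3} = \frac{2}{3} \left(-60\right) = -40$)
$b{\left(y \right)} = - \frac{15}{2}$ ($b{\left(y \right)} = \frac{\left(-5 + 4\right) - 14}{2} = \frac{-1 - 14}{2} = \frac{1}{2} \left(-15\right) = - \frac{15}{2}$)
$N{\left(K \right)} = \left(-1345 + K\right) \left(965 + K\right)$ ($N{\left(K \right)} = \left(965 + K\right) \left(-1345 + K\right) = \left(-1345 + K\right) \left(965 + K\right)$)
$-3536724 - N{\left(b{\left(u \right)} \right)} = -3536724 - \left(-1297925 + \left(- \frac{15}{2}\right)^{2} - -2850\right) = -3536724 - \left(-1297925 + \frac{225}{4} + 2850\right) = -3536724 - - \frac{5180075}{4} = -3536724 + \frac{5180075}{4} = - \frac{8966821}{4}$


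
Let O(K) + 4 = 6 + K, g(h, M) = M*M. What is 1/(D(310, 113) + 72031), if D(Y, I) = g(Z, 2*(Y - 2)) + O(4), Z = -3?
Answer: 1/451493 ≈ 2.2149e-6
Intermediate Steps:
g(h, M) = M²
O(K) = 2 + K (O(K) = -4 + (6 + K) = 2 + K)
D(Y, I) = 6 + (-4 + 2*Y)² (D(Y, I) = (2*(Y - 2))² + (2 + 4) = (2*(-2 + Y))² + 6 = (-4 + 2*Y)² + 6 = 6 + (-4 + 2*Y)²)
1/(D(310, 113) + 72031) = 1/((6 + 4*(-2 + 310)²) + 72031) = 1/((6 + 4*308²) + 72031) = 1/((6 + 4*94864) + 72031) = 1/((6 + 379456) + 72031) = 1/(379462 + 72031) = 1/451493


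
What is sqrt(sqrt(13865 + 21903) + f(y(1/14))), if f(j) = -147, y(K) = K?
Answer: sqrt(-147 + 2*sqrt(8942)) ≈ 6.4903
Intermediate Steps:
sqrt(sqrt(13865 + 21903) + f(y(1/14))) = sqrt(sqrt(13865 + 21903) - 147) = sqrt(sqrt(35768) - 147) = sqrt(2*sqrt(8942) - 147) = sqrt(-147 + 2*sqrt(8942))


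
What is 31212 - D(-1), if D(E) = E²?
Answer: 31211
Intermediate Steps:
31212 - D(-1) = 31212 - 1*(-1)² = 31212 - 1*1 = 31212 - 1 = 31211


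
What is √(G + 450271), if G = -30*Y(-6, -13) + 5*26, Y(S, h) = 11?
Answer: √450071 ≈ 670.87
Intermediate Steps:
G = -200 (G = -30*11 + 5*26 = -330 + 130 = -200)
√(G + 450271) = √(-200 + 450271) = √450071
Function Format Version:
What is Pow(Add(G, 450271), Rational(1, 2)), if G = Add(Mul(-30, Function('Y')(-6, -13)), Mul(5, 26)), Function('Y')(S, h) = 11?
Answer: Pow(450071, Rational(1, 2)) ≈ 670.87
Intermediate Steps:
G = -200 (G = Add(Mul(-30, 11), Mul(5, 26)) = Add(-330, 130) = -200)
Pow(Add(G, 450271), Rational(1, 2)) = Pow(Add(-200, 450271), Rational(1, 2)) = Pow(450071, Rational(1, 2))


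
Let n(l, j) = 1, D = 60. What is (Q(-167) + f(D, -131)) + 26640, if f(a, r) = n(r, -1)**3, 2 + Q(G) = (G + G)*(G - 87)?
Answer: 111475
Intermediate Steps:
Q(G) = -2 + 2*G*(-87 + G) (Q(G) = -2 + (G + G)*(G - 87) = -2 + (2*G)*(-87 + G) = -2 + 2*G*(-87 + G))
f(a, r) = 1 (f(a, r) = 1**3 = 1)
(Q(-167) + f(D, -131)) + 26640 = ((-2 - 174*(-167) + 2*(-167)**2) + 1) + 26640 = ((-2 + 29058 + 2*27889) + 1) + 26640 = ((-2 + 29058 + 55778) + 1) + 26640 = (84834 + 1) + 26640 = 84835 + 26640 = 111475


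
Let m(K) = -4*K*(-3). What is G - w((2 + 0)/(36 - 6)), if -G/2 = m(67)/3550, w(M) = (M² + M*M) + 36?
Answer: -582478/15975 ≈ -36.462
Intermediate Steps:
m(K) = 12*K
w(M) = 36 + 2*M² (w(M) = (M² + M²) + 36 = 2*M² + 36 = 36 + 2*M²)
G = -804/1775 (G = -2*12*67/3550 = -1608/3550 = -2*402/1775 = -804/1775 ≈ -0.45296)
G - w((2 + 0)/(36 - 6)) = -804/1775 - (36 + 2*((2 + 0)/(36 - 6))²) = -804/1775 - (36 + 2*(2/30)²) = -804/1775 - (36 + 2*(2*(1/30))²) = -804/1775 - (36 + 2*(1/15)²) = -804/1775 - (36 + 2*(1/225)) = -804/1775 - (36 + 2/225) = -804/1775 - 1*8102/225 = -804/1775 - 8102/225 = -582478/15975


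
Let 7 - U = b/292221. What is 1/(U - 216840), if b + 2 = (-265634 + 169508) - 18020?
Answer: -292221/63363041945 ≈ -4.6119e-6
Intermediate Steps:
b = -114148 (b = -2 + ((-265634 + 169508) - 18020) = -2 + (-96126 - 18020) = -2 - 114146 = -114148)
U = 2159695/292221 (U = 7 - (-114148)/292221 = 7 - 1*(-114148/292221) = 7 + 114148/292221 = 2159695/292221 ≈ 7.3906)
1/(U - 216840) = 1/(2159695/292221 - 216840) = 1/(-63363041945/292221) = -292221/63363041945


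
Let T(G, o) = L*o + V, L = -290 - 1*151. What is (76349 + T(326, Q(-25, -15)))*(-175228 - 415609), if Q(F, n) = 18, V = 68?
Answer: -40459926923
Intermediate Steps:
L = -441 (L = -290 - 151 = -441)
T(G, o) = 68 - 441*o (T(G, o) = -441*o + 68 = 68 - 441*o)
(76349 + T(326, Q(-25, -15)))*(-175228 - 415609) = (76349 + (68 - 441*18))*(-175228 - 415609) = (76349 + (68 - 7938))*(-590837) = (76349 - 7870)*(-590837) = 68479*(-590837) = -40459926923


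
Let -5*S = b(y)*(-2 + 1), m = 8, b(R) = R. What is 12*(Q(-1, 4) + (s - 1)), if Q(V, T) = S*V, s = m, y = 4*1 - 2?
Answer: 396/5 ≈ 79.200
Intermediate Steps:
y = 2 (y = 4 - 2 = 2)
s = 8
S = ⅖ (S = -2*(-2 + 1)/5 = -2*(-1)/5 = -⅕*(-2) = ⅖ ≈ 0.40000)
Q(V, T) = 2*V/5
12*(Q(-1, 4) + (s - 1)) = 12*((⅖)*(-1) + (8 - 1)) = 12*(-⅖ + 7) = 12*(33/5) = 396/5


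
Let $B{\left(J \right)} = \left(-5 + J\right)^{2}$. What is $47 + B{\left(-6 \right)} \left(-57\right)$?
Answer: $-6850$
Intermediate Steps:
$47 + B{\left(-6 \right)} \left(-57\right) = 47 + \left(-5 - 6\right)^{2} \left(-57\right) = 47 + \left(-11\right)^{2} \left(-57\right) = 47 + 121 \left(-57\right) = 47 - 6897 = -6850$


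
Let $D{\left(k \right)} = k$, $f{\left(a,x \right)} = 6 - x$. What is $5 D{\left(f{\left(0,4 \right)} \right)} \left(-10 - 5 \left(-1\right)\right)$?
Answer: $-50$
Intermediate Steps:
$5 D{\left(f{\left(0,4 \right)} \right)} \left(-10 - 5 \left(-1\right)\right) = 5 \left(6 - 4\right) \left(-10 - 5 \left(-1\right)\right) = 5 \left(6 - 4\right) \left(-10 - -5\right) = 5 \cdot 2 \left(-10 + 5\right) = 10 \left(-5\right) = -50$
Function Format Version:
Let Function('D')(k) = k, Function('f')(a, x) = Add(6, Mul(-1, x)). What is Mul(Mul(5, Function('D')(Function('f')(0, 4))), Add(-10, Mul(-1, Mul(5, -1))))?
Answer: -50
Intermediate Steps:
Mul(Mul(5, Function('D')(Function('f')(0, 4))), Add(-10, Mul(-1, Mul(5, -1)))) = Mul(Mul(5, Add(6, Mul(-1, 4))), Add(-10, Mul(-1, Mul(5, -1)))) = Mul(Mul(5, Add(6, -4)), Add(-10, Mul(-1, -5))) = Mul(Mul(5, 2), Add(-10, 5)) = Mul(10, -5) = -50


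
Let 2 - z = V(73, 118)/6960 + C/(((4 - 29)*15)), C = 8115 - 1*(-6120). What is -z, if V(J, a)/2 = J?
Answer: -694939/17400 ≈ -39.939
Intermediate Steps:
V(J, a) = 2*J
C = 14235 (C = 8115 + 6120 = 14235)
z = 694939/17400 (z = 2 - ((2*73)/6960 + 14235/(((4 - 29)*15))) = 2 - (146*(1/6960) + 14235/((-25*15))) = 2 - (73/3480 + 14235/(-375)) = 2 - (73/3480 + 14235*(-1/375)) = 2 - (73/3480 - 949/25) = 2 - 1*(-660139/17400) = 2 + 660139/17400 = 694939/17400 ≈ 39.939)
-z = -1*694939/17400 = -694939/17400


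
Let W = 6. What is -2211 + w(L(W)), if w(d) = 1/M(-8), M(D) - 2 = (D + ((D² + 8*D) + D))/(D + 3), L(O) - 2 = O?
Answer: -57481/26 ≈ -2210.8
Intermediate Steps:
L(O) = 2 + O
M(D) = 2 + (D² + 10*D)/(3 + D) (M(D) = 2 + (D + ((D² + 8*D) + D))/(D + 3) = 2 + (D + (D² + 9*D))/(3 + D) = 2 + (D² + 10*D)/(3 + D))
w(d) = 5/26 (w(d) = 1/((6 + (-8)² + 12*(-8))/(3 - 8)) = 1/((6 + 64 - 96)/(-5)) = 1/(-⅕*(-26)) = 1/(26/5) = 5/26)
-2211 + w(L(W)) = -2211 + 5/26 = -57481/26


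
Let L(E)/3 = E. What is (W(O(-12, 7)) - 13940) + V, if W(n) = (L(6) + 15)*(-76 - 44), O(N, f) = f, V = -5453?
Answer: -23353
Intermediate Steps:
L(E) = 3*E
W(n) = -3960 (W(n) = (3*6 + 15)*(-76 - 44) = (18 + 15)*(-120) = 33*(-120) = -3960)
(W(O(-12, 7)) - 13940) + V = (-3960 - 13940) - 5453 = -17900 - 5453 = -23353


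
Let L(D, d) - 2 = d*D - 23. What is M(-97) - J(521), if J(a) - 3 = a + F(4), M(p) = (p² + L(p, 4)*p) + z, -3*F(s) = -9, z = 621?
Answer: 49176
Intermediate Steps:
L(D, d) = -21 + D*d (L(D, d) = 2 + (d*D - 23) = 2 + (D*d - 23) = 2 + (-23 + D*d) = -21 + D*d)
F(s) = 3 (F(s) = -⅓*(-9) = 3)
M(p) = 621 + p² + p*(-21 + 4*p) (M(p) = (p² + (-21 + p*4)*p) + 621 = (p² + (-21 + 4*p)*p) + 621 = (p² + p*(-21 + 4*p)) + 621 = 621 + p² + p*(-21 + 4*p))
J(a) = 6 + a (J(a) = 3 + (a + 3) = 3 + (3 + a) = 6 + a)
M(-97) - J(521) = (621 - 21*(-97) + 5*(-97)²) - (6 + 521) = (621 + 2037 + 5*9409) - 1*527 = (621 + 2037 + 47045) - 527 = 49703 - 527 = 49176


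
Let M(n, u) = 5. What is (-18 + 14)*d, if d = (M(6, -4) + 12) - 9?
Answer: -32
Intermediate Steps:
d = 8 (d = (5 + 12) - 9 = 17 - 9 = 8)
(-18 + 14)*d = (-18 + 14)*8 = -4*8 = -32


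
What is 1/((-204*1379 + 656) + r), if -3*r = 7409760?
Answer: -1/2750580 ≈ -3.6356e-7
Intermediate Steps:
r = -2469920 (r = -⅓*7409760 = -2469920)
1/((-204*1379 + 656) + r) = 1/((-204*1379 + 656) - 2469920) = 1/((-281316 + 656) - 2469920) = 1/(-280660 - 2469920) = 1/(-2750580) = -1/2750580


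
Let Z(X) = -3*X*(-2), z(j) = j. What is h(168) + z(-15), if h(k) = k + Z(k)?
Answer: 1161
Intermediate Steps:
Z(X) = 6*X
h(k) = 7*k (h(k) = k + 6*k = 7*k)
h(168) + z(-15) = 7*168 - 15 = 1176 - 15 = 1161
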